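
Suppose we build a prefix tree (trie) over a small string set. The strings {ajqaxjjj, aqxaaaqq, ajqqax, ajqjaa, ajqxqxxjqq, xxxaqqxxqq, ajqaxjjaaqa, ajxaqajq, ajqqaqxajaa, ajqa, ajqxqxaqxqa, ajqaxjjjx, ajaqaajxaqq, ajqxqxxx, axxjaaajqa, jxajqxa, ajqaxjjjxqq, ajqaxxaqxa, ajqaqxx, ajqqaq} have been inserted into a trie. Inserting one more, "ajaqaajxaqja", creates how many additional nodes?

2

"ajaqaajxaq" is already a path in the trie; the remaining "ja" must be added.
New nodes needed: |"ajaqaajxaqja"| − 10 = 12 − 10 = 2.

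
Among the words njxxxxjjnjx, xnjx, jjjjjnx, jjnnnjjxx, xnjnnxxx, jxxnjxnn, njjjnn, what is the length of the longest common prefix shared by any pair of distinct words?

3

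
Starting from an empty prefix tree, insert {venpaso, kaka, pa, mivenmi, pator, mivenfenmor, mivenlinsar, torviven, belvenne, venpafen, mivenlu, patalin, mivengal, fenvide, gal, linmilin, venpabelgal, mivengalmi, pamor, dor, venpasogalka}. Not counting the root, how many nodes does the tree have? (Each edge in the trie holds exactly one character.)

Insert word by word; a character creates a node only if that edge doesn't already exist:
  "venpaso" → 7 new (v, e, n, p, a, s, o)
  "kaka" → 4 new (k, a, k, a)
  "pa" → 2 new (p, a)
  "mivenmi" → 7 new (m, i, v, e, n, m, i)
  "pator" → prefix "pa" already present; 3 new (t, o, r)
  "mivenfenmor" → prefix "miven" already present; 6 new (f, e, n, m, o, r)
  "mivenlinsar" → prefix "miven" already present; 6 new (l, i, n, s, a, r)
  "torviven" → 8 new (t, o, r, v, i, v, e, n)
  "belvenne" → 8 new (b, e, l, v, e, n, n, e)
  "venpafen" → prefix "venpa" already present; 3 new (f, e, n)
  "mivenlu" → prefix "mivenl" already present; 1 new (u)
  "patalin" → prefix "pat" already present; 4 new (a, l, i, n)
  "mivengal" → prefix "miven" already present; 3 new (g, a, l)
  "fenvide" → 7 new (f, e, n, v, i, d, e)
  "gal" → 3 new (g, a, l)
  "linmilin" → 8 new (l, i, n, m, i, l, i, n)
  "venpabelgal" → prefix "venpa" already present; 6 new (b, e, l, g, a, l)
  "mivengalmi" → prefix "mivengal" already present; 2 new (m, i)
  "pamor" → prefix "pa" already present; 3 new (m, o, r)
  "dor" → 3 new (d, o, r)
  "venpasogalka" → prefix "venpaso" already present; 5 new (g, a, l, k, a)
Total nodes = 7 + 4 + 2 + 7 + 3 + 6 + 6 + 8 + 8 + 3 + 1 + 4 + 3 + 7 + 3 + 8 + 6 + 2 + 3 + 3 + 5 = 99

99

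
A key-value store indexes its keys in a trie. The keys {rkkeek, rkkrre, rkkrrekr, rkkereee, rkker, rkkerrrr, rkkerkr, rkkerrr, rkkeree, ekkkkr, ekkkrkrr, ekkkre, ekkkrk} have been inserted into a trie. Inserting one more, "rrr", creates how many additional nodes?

"r" is already a path in the trie; the remaining "rr" must be added.
So 3 − 1 = 2 new nodes.

2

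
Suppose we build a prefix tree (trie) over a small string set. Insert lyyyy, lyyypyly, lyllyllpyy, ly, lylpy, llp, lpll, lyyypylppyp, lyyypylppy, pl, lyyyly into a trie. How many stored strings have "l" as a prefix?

Traverse to the node for "l", then collect every word in that subtree.
Words under "l": llp, lpll, ly, lyllyllpyy, lylpy, lyyyly, lyyypylppy, lyyypylppyp, lyyypyly, lyyyy
Count: 10

10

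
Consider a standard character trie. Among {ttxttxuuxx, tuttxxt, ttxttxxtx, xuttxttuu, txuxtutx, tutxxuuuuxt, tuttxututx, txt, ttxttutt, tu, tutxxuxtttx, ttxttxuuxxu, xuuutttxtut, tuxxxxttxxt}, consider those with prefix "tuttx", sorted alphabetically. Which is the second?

tuttxxt

DFS of the "tuttx" subtree visits, in order: "tuttxututx", "tuttxxt"
Position 2: tuttxxt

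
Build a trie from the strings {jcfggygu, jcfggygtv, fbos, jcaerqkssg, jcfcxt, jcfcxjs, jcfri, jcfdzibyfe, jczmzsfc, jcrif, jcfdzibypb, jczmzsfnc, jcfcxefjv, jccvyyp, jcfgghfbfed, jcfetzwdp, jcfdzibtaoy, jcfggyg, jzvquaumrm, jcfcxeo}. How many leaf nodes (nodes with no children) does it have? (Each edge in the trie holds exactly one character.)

Leaves are exactly the stored words that no other stored word extends.
Those words: "fbos", "jcaerqkssg", "jccvyyp", "jcfcxefjv", "jcfcxeo", "jcfcxjs", "jcfcxt", "jcfdzibtaoy", "jcfdzibyfe", "jcfdzibypb", "jcfetzwdp", "jcfgghfbfed", "jcfggygtv", "jcfggygu", "jcfri", "jcrif", "jczmzsfc", "jczmzsfnc", "jzvquaumrm"
Leaf count: 19

19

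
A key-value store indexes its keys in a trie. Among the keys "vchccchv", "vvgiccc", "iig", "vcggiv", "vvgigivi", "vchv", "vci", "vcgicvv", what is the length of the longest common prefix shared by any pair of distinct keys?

4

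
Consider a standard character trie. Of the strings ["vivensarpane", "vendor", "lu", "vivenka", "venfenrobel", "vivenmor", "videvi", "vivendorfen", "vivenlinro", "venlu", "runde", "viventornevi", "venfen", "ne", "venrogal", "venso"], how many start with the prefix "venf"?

Walk to "venf"; the words in its subtree are exactly those with that prefix.
Matches: "venfen", "venfenrobel"
Count: 2

2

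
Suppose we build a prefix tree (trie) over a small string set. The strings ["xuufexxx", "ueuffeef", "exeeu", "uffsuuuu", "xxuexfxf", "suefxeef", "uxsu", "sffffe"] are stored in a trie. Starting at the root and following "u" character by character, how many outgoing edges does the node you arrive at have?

3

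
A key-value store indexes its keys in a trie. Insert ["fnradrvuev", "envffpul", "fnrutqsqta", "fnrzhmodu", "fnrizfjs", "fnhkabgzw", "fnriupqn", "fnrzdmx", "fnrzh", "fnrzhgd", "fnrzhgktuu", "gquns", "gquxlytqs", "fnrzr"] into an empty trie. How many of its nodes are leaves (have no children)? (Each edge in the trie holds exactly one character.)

13

Leaves are exactly the stored words that no other stored word extends.
Those words: "envffpul", "fnhkabgzw", "fnradrvuev", "fnriupqn", "fnrizfjs", "fnrutqsqta", "fnrzdmx", "fnrzhgd", "fnrzhgktuu", "fnrzhmodu", "fnrzr", "gquns", "gquxlytqs"
Leaf count: 13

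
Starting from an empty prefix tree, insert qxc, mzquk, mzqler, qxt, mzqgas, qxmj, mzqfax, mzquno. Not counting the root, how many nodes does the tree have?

Count nodes per top-level branch (shared prefixes stored once):
  'm'-branch (mzqfax, mzqgas, mzqler, mzquk, mzquno): 16 nodes
  'q'-branch (qxc, qxmj, qxt): 6 nodes
Sum: 22

22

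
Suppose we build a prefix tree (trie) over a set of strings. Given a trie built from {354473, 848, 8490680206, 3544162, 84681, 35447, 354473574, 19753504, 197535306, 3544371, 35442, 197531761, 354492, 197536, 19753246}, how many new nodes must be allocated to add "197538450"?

4

"19753" is already a path in the trie; the remaining "8450" must be added.
Each of the 4 remaining characters creates one node.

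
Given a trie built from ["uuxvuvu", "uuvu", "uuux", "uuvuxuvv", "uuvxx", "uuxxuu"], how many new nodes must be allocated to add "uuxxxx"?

2

Walking "uuxxxx" from the root, the first 4 characters ("uuxx") follow existing edges; "x" is the first miss.
So 6 − 4 = 2 new nodes.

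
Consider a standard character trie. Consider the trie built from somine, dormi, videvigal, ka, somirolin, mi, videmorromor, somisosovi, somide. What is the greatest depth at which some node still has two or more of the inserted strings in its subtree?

Look for the deepest trie node that still has at least two words in its subtree.
"somide" and "somine" agree on "somi" (4 characters) before diverging; nothing deeper is shared.
Longest shared-prefix length: 4

4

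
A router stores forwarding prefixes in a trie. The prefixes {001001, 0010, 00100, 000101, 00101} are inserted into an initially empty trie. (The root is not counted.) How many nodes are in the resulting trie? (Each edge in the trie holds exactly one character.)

11

Trie structure (* marks end of a word):
(root)
└─ 0
   └─ 0
      ├─ 0
      │  └─ 1
      │     └─ 0
      │        └─ 1 *
      └─ 1
         └─ 0 *
            ├─ 0 *
            │  └─ 1 *
            └─ 1 *
Counting every labelled node above: 11.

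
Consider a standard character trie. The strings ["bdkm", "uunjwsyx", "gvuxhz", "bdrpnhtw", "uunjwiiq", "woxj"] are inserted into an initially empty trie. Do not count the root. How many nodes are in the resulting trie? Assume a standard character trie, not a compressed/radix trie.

Trace insertions, counting only characters that open a new branch:
  "bdkm" → 4 new (b, d, k, m)
  "uunjwsyx" → 8 new (u, u, n, j, w, s, y, x)
  "gvuxhz" → 6 new (g, v, u, x, h, z)
  "bdrpnhtw" → prefix "bd" already present; 6 new (r, p, n, h, t, w)
  "uunjwiiq" → prefix "uunjw" already present; 3 new (i, i, q)
  "woxj" → 4 new (w, o, x, j)
Total nodes = 4 + 8 + 6 + 6 + 3 + 4 = 31

31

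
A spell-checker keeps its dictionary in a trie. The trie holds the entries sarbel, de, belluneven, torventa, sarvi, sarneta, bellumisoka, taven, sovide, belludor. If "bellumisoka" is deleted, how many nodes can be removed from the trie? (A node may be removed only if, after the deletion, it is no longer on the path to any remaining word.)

6

A node on "bellumisoka"'s path can go only if nothing else ends at it or branches off below it.
The suffix "misoka" (6 nodes) is used only by "bellumisoka"; the node for "bellu" still has the child "n", so pruning stops there.
Nodes removed: 6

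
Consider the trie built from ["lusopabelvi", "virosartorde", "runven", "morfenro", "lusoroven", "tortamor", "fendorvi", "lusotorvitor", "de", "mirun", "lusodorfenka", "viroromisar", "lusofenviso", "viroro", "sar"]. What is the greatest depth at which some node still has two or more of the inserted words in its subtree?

6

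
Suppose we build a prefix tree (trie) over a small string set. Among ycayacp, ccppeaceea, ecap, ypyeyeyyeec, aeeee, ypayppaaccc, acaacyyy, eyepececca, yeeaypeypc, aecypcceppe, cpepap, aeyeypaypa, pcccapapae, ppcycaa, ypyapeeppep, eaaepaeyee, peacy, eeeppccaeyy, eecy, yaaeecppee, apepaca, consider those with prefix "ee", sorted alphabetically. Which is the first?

eecy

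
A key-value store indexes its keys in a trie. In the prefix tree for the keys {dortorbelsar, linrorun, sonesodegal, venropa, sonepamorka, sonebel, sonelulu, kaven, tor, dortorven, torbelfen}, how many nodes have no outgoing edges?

10

Leaves are exactly the stored words that no other stored word extends.
Those words: "dortorbelsar", "dortorven", "kaven", "linrorun", "sonebel", "sonelulu", "sonepamorka", "sonesodegal", "torbelfen", "venropa"
Leaf count: 10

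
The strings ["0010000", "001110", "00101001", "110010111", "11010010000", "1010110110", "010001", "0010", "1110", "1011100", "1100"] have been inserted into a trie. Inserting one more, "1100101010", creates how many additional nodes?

3

"1100101" is already a path in the trie; the remaining "010" must be added.
Each of the 3 remaining characters creates one node.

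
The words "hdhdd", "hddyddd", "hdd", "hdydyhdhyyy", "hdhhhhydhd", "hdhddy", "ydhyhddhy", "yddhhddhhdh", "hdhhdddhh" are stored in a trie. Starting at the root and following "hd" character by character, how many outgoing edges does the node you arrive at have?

3

Follow the path "hd" to its node, then look at its outgoing edges.
Distinct next characters after "hd": d, h, y.
That node has 3 child edges.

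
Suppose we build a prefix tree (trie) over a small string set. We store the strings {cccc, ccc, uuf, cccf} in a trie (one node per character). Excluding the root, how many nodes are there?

8

Trie structure (* marks end of a word):
(root)
├─ c
│  └─ c
│     └─ c *
│        ├─ c *
│        └─ f *
└─ u
   └─ u
      └─ f *
Counting every labelled node above: 8.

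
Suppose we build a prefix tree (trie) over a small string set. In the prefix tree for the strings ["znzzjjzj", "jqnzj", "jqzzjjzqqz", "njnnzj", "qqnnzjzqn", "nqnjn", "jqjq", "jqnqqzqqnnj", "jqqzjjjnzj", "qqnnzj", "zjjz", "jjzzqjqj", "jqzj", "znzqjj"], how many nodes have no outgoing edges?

13

Leaves are exactly the stored words that no other stored word extends.
Those words: "jjzzqjqj", "jqjq", "jqnqqzqqnnj", "jqnzj", "jqqzjjjnzj", "jqzj", "jqzzjjzqqz", "njnnzj", "nqnjn", "qqnnzjzqn", "zjjz", "znzqjj", "znzzjjzj"
Leaf count: 13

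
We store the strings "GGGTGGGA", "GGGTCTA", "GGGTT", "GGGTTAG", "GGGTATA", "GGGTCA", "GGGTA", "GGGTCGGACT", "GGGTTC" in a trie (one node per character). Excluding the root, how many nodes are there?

Count nodes per top-level branch (shared prefixes stored once):
  'G'-branch (GGGTA, GGGTATA, GGGTCA, GGGTCGGACT, GGGTCTA, GGGTGGGA, GGGTT, GGGTTAG, GGGTTC): 24 nodes
Sum: 24

24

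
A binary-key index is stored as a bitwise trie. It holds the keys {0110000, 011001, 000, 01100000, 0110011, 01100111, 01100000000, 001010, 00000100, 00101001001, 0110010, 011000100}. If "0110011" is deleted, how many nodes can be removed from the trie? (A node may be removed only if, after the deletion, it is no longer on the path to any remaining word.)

A node on "0110011"'s path can go only if nothing else ends at it or branches off below it.
Every node on "0110011" is still needed (e.g. by "01100111"), so nothing is freed.
Nodes removed: 0

0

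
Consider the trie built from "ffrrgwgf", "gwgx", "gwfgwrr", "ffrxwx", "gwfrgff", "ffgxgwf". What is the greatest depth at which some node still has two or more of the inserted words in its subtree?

Look for the deepest trie node that still has at least two words in its subtree.
e.g. "ffrrgwgf" and "ffrxwx" share the prefix "ffr" of length 3; no pair shares a longer one.
Longest shared-prefix length: 3

3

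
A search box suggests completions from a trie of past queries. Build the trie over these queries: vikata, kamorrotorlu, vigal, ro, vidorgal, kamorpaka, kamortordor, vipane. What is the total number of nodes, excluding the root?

43

Insert word by word; a character creates a node only if that edge doesn't already exist:
  "vikata" → 6 new (v, i, k, a, t, a)
  "kamorrotorlu" → 12 new (k, a, m, o, r, r, o, t, o, r, l, u)
  "vigal" → prefix "vi" already present; 3 new (g, a, l)
  "ro" → 2 new (r, o)
  "vidorgal" → prefix "vi" already present; 6 new (d, o, r, g, a, l)
  "kamorpaka" → prefix "kamor" already present; 4 new (p, a, k, a)
  "kamortordor" → prefix "kamor" already present; 6 new (t, o, r, d, o, r)
  "vipane" → prefix "vi" already present; 4 new (p, a, n, e)
Total nodes = 6 + 12 + 3 + 2 + 6 + 4 + 6 + 4 = 43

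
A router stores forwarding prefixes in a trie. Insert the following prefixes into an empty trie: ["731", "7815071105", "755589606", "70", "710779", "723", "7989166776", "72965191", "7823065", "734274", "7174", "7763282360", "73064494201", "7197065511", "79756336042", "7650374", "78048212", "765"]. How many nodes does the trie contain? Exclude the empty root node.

Trace insertions, counting only characters that open a new branch:
  "731" → 3 new (7, 3, 1)
  "7815071105" → prefix "7" already present; 9 new (8, 1, 5, 0, 7, 1, 1, 0, 5)
  "755589606" → prefix "7" already present; 8 new (5, 5, 5, 8, 9, 6, 0, 6)
  "70" → prefix "7" already present; 1 new (0)
  "710779" → prefix "7" already present; 5 new (1, 0, 7, 7, 9)
  "723" → prefix "7" already present; 2 new (2, 3)
  "7989166776" → prefix "7" already present; 9 new (9, 8, 9, 1, 6, 6, 7, 7, 6)
  "72965191" → prefix "72" already present; 6 new (9, 6, 5, 1, 9, 1)
  "7823065" → prefix "78" already present; 5 new (2, 3, 0, 6, 5)
  "734274" → prefix "73" already present; 4 new (4, 2, 7, 4)
  "7174" → prefix "71" already present; 2 new (7, 4)
  "7763282360" → prefix "7" already present; 9 new (7, 6, 3, 2, 8, 2, 3, 6, 0)
  "73064494201" → prefix "73" already present; 9 new (0, 6, 4, 4, 9, 4, 2, 0, 1)
  "7197065511" → prefix "71" already present; 8 new (9, 7, 0, 6, 5, 5, 1, 1)
  "79756336042" → prefix "79" already present; 9 new (7, 5, 6, 3, 3, 6, 0, 4, 2)
  "7650374" → prefix "7" already present; 6 new (6, 5, 0, 3, 7, 4)
  "78048212" → prefix "78" already present; 6 new (0, 4, 8, 2, 1, 2)
  "765" → prefix "765" already present; 0 new (none)
Total nodes = 3 + 9 + 8 + 1 + 5 + 2 + 9 + 6 + 5 + 4 + 2 + 9 + 9 + 8 + 9 + 6 + 6 + 0 = 101

101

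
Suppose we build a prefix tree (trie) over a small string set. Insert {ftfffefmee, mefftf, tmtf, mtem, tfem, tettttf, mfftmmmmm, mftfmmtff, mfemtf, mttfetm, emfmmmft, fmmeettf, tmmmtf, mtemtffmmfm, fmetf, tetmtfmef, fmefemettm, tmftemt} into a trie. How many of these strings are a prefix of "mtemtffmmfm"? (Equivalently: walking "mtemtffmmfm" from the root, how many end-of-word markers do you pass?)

2

Check each prefix of "mtemtffmmfm" against the stored set — each match is an end-marker on the path.
Prefixes of the query that are stored words: "mtem", "mtemtffmmfm"
Count: 2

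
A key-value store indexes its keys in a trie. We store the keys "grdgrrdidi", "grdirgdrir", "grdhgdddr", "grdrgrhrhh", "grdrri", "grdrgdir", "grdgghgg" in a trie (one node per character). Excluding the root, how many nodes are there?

39

Count nodes per top-level branch (shared prefixes stored once):
  'g'-branch (grdgghgg, grdgrrdidi, grdhgdddr, grdirgdrir, grdrgdir, grdrgrhrhh, grdrri): 39 nodes
Sum: 39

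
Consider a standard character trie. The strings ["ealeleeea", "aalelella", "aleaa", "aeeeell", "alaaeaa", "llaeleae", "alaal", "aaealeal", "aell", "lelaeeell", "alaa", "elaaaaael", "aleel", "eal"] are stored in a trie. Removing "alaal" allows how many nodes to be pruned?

1

A node on "alaal"'s path can go only if nothing else ends at it or branches off below it.
The suffix "l" (1 node) is used only by "alaal"; the node for "alaa" still has the child "e", so pruning stops there.
Nodes removed: 1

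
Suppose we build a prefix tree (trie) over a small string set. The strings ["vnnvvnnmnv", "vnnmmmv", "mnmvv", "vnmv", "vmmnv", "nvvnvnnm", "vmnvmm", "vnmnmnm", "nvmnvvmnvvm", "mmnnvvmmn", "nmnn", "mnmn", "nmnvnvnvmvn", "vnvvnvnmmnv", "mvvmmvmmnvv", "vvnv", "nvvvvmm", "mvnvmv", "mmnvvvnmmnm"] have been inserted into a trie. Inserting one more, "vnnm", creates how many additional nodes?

0

Every character of "vnnm" already lies on an existing path (it is a prefix of some stored word).
No new nodes are needed: 0.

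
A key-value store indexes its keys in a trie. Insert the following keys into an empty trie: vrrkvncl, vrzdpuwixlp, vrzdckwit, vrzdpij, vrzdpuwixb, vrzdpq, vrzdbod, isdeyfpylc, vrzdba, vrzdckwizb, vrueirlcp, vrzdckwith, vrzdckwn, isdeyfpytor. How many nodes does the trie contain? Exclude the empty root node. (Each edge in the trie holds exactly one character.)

Count nodes per top-level branch (shared prefixes stored once):
  'i'-branch (isdeyfpylc, isdeyfpytor): 13 nodes
  'v'-branch (vrrkvncl, vrueirlcp, vrzdba, vrzdbod, vrzdckwit, vrzdckwith, vrzdckwizb, vrzdckwn, vrzdpij, vrzdpq, vrzdpuwixb, vrzdpuwixlp): 41 nodes
Sum: 54

54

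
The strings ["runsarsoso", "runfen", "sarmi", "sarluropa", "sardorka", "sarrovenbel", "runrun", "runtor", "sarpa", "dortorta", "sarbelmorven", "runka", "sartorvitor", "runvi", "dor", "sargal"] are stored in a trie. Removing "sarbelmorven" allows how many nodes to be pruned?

After clearing the end-marker at "sarbelmorven", prune upward until reaching a node still needed by another word.
The suffix "belmorven" (9 nodes) is used only by "sarbelmorven"; the node for "sar" still has the child "m", so pruning stops there.
Nodes removed: 9

9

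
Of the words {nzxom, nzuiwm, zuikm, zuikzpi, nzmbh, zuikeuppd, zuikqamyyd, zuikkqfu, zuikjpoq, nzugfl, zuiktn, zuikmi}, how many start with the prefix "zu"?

8

Traverse to the node for "zu", then collect every word in that subtree.
Matches: "zuikeuppd", "zuikjpoq", "zuikkqfu", "zuikm", "zuikmi", "zuikqamyyd", "zuiktn", "zuikzpi"
Count: 8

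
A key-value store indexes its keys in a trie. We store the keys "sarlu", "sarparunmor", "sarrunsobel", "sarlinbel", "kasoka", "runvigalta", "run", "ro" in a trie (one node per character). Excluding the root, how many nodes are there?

43

Trace insertions, counting only characters that open a new branch:
  "sarlu" → 5 new (s, a, r, l, u)
  "sarparunmor" → prefix "sar" already present; 8 new (p, a, r, u, n, m, o, r)
  "sarrunsobel" → prefix "sar" already present; 8 new (r, u, n, s, o, b, e, l)
  "sarlinbel" → prefix "sarl" already present; 5 new (i, n, b, e, l)
  "kasoka" → 6 new (k, a, s, o, k, a)
  "runvigalta" → 10 new (r, u, n, v, i, g, a, l, t, a)
  "run" → prefix "run" already present; 0 new (none)
  "ro" → prefix "r" already present; 1 new (o)
Total nodes = 5 + 8 + 8 + 5 + 6 + 10 + 0 + 1 = 43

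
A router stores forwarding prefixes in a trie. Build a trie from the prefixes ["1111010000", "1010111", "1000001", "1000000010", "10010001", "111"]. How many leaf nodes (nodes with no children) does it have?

5

Leaves are exactly the stored words that no other stored word extends.
Those words: "1000000010", "1000001", "10010001", "1010111", "1111010000"
Leaf count: 5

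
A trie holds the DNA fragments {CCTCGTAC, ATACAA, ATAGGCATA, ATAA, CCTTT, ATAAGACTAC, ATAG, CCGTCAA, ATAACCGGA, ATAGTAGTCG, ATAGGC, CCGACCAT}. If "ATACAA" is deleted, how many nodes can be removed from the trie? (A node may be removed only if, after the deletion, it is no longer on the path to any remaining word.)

Walk "ATACAA" from the leaf back toward the root, removing each node that no remaining word uses.
The suffix "CAA" (3 nodes) is used only by "ATACAA"; the node for "ATA" still has the child "G", so pruning stops there.
Nodes removed: 3

3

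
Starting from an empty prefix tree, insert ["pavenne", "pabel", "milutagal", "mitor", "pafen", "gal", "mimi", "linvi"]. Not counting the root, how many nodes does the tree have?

Trace insertions, counting only characters that open a new branch:
  "pavenne" → 7 new (p, a, v, e, n, n, e)
  "pabel" → prefix "pa" already present; 3 new (b, e, l)
  "milutagal" → 9 new (m, i, l, u, t, a, g, a, l)
  "mitor" → prefix "mi" already present; 3 new (t, o, r)
  "pafen" → prefix "pa" already present; 3 new (f, e, n)
  "gal" → 3 new (g, a, l)
  "mimi" → prefix "mi" already present; 2 new (m, i)
  "linvi" → 5 new (l, i, n, v, i)
Total nodes = 7 + 3 + 9 + 3 + 3 + 3 + 2 + 5 = 35

35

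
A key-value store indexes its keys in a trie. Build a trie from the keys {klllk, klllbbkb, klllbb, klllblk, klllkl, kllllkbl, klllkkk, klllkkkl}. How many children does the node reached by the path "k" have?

1

The children of the "k" node are the distinct next characters among strings starting with "k".
Characters that immediately follow "k" among the stored strings: {l}.
That node has 1 child edge.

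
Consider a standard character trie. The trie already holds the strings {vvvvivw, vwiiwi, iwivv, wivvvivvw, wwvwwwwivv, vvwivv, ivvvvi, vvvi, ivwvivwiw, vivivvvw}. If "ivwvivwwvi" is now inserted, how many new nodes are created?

3

The longest prefix of "ivwvivwwvi" already in the trie is "ivwvivw" (length 7).
New nodes needed: |"ivwvivwwvi"| − 7 = 10 − 7 = 3.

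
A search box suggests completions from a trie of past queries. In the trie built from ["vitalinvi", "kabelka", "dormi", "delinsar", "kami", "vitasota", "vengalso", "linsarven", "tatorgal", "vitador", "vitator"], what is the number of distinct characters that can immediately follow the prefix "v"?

The children of the "v" node are the distinct next characters among strings starting with "v".
Distinct next characters after "v": e, i.
That node has 2 child edges.

2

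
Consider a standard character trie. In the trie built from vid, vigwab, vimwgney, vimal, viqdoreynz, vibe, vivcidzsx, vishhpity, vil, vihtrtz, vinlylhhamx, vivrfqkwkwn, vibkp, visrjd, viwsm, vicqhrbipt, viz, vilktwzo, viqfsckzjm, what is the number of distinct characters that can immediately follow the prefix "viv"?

2

Walk "viv" from the root, arriving at one node.
Distinct next characters after "viv": c, r.
That node has 2 child edges.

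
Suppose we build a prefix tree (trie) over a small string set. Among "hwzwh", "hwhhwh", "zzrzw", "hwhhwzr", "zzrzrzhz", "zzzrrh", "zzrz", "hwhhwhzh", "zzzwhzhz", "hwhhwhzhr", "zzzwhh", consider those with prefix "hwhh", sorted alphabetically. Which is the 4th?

hwhhwzr

DFS of the "hwhh" subtree visits, in order: "hwhhwh", "hwhhwhzh", "hwhhwhzhr", "hwhhwzr"
Position 4: hwhhwzr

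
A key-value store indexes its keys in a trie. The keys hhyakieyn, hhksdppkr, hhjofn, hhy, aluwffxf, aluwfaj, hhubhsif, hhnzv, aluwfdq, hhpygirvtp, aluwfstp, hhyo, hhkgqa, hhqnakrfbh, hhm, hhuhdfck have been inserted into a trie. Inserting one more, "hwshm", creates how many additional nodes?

4

"h" is already a path in the trie; the remaining "wshm" must be added.
New nodes needed: |"hwshm"| − 1 = 5 − 1 = 4.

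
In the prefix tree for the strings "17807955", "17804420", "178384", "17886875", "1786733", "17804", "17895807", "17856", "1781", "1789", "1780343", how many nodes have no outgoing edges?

A leaf is a node with no children — equivalently, the end of a word that is not a proper prefix of any other stored word.
Those words: "1780343", "17804420", "17807955", "1781", "178384", "17856", "1786733", "17886875", "17895807"
Leaf count: 9

9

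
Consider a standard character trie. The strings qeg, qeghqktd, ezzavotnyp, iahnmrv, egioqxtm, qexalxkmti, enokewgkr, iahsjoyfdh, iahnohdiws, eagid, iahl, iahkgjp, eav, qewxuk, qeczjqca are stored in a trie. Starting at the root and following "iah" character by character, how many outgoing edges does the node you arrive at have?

4

The children of the "iah" node are the distinct next characters among strings starting with "iah".
Characters that immediately follow "iah" among the stored strings: {k, l, n, s}.
That node has 4 child edges.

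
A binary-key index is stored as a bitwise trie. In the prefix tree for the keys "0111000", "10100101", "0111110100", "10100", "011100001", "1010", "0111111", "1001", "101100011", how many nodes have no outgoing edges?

Leaves are exactly the stored words that no other stored word extends.
Those words: "011100001", "0111110100", "0111111", "1001", "10100101", "101100011"
Leaf count: 6

6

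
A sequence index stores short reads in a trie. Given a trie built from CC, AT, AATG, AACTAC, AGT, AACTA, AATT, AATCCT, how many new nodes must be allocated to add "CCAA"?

Walking "CCAA" from the root, the first 2 characters ("CC") follow existing edges; "A" is the first miss.
So 4 − 2 = 2 new nodes.

2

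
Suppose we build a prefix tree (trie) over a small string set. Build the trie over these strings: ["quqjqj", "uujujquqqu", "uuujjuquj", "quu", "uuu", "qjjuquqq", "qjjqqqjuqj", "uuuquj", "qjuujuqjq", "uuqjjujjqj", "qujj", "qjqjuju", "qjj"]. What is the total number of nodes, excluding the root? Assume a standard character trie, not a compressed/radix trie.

Insert word by word; a character creates a node only if that edge doesn't already exist:
  "quqjqj" → 6 new (q, u, q, j, q, j)
  "uujujquqqu" → 10 new (u, u, j, u, j, q, u, q, q, u)
  "uuujjuquj" → prefix "uu" already present; 7 new (u, j, j, u, q, u, j)
  "quu" → prefix "qu" already present; 1 new (u)
  "uuu" → prefix "uuu" already present; 0 new (none)
  "qjjuquqq" → prefix "q" already present; 7 new (j, j, u, q, u, q, q)
  "qjjqqqjuqj" → prefix "qjj" already present; 7 new (q, q, q, j, u, q, j)
  "uuuquj" → prefix "uuu" already present; 3 new (q, u, j)
  "qjuujuqjq" → prefix "qj" already present; 7 new (u, u, j, u, q, j, q)
  "uuqjjujjqj" → prefix "uu" already present; 8 new (q, j, j, u, j, j, q, j)
  "qujj" → prefix "qu" already present; 2 new (j, j)
  "qjqjuju" → prefix "qj" already present; 5 new (q, j, u, j, u)
  "qjj" → prefix "qjj" already present; 0 new (none)
Total nodes = 6 + 10 + 7 + 1 + 0 + 7 + 7 + 3 + 7 + 8 + 2 + 5 + 0 = 63

63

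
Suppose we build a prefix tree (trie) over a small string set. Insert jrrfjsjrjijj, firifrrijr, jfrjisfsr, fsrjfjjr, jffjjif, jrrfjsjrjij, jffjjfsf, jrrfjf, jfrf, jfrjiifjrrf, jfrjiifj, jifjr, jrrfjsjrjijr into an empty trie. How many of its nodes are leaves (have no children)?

11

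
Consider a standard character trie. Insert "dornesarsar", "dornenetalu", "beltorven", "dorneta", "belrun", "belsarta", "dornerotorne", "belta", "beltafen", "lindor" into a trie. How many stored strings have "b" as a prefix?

Traverse to the node for "b", then collect every word in that subtree.
Words under "b": belrun, belsarta, belta, beltafen, beltorven
Count: 5

5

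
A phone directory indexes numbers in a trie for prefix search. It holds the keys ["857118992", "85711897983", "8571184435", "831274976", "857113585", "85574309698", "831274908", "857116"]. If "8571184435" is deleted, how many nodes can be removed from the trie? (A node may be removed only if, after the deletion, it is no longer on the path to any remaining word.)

4

After clearing the end-marker at "8571184435", prune upward until reaching a node still needed by another word.
The suffix "4435" (4 nodes) is used only by "8571184435"; the node for "857118" still has the child "9", so pruning stops there.
Nodes removed: 4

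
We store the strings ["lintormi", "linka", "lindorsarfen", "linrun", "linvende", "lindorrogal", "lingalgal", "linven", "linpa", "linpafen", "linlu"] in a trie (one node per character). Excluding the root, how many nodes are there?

Trace insertions, counting only characters that open a new branch:
  "lintormi" → 8 new (l, i, n, t, o, r, m, i)
  "linka" → prefix "lin" already present; 2 new (k, a)
  "lindorsarfen" → prefix "lin" already present; 9 new (d, o, r, s, a, r, f, e, n)
  "linrun" → prefix "lin" already present; 3 new (r, u, n)
  "linvende" → prefix "lin" already present; 5 new (v, e, n, d, e)
  "lindorrogal" → prefix "lindor" already present; 5 new (r, o, g, a, l)
  "lingalgal" → prefix "lin" already present; 6 new (g, a, l, g, a, l)
  "linven" → prefix "linven" already present; 0 new (none)
  "linpa" → prefix "lin" already present; 2 new (p, a)
  "linpafen" → prefix "linpa" already present; 3 new (f, e, n)
  "linlu" → prefix "lin" already present; 2 new (l, u)
Total nodes = 8 + 2 + 9 + 3 + 5 + 5 + 6 + 0 + 2 + 3 + 2 = 45

45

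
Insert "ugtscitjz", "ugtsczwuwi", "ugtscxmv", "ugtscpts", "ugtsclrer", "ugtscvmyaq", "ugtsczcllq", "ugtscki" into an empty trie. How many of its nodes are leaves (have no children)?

Leaves are exactly the stored words that no other stored word extends.
Those words: "ugtscitjz", "ugtscki", "ugtsclrer", "ugtscpts", "ugtscvmyaq", "ugtscxmv", "ugtsczcllq", "ugtsczwuwi"
Leaf count: 8

8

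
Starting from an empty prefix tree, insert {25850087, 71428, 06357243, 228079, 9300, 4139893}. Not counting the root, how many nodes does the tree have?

For each word, the new-node count is its length minus the longest prefix already in the trie:
  "25850087" → 8 new (2, 5, 8, 5, 0, 0, 8, 7)
  "71428" → 5 new (7, 1, 4, 2, 8)
  "06357243" → 8 new (0, 6, 3, 5, 7, 2, 4, 3)
  "228079" → prefix "2" already present; 5 new (2, 8, 0, 7, 9)
  "9300" → 4 new (9, 3, 0, 0)
  "4139893" → 7 new (4, 1, 3, 9, 8, 9, 3)
Total nodes = 8 + 5 + 8 + 5 + 4 + 7 = 37

37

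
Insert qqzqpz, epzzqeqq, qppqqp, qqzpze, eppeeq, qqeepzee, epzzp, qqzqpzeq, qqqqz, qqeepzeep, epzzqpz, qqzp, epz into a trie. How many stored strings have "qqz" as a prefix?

4

Traverse to the node for "qqz", then collect every word in that subtree.
Matches: "qqzp", "qqzpze", "qqzqpz", "qqzqpzeq"
Count: 4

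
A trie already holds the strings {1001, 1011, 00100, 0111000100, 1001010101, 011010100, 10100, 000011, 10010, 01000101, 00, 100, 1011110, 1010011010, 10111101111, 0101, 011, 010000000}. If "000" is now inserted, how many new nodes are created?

0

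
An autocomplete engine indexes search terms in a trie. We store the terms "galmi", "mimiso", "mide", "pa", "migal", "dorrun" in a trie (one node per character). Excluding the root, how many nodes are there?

Insert word by word; a character creates a node only if that edge doesn't already exist:
  "galmi" → 5 new (g, a, l, m, i)
  "mimiso" → 6 new (m, i, m, i, s, o)
  "mide" → prefix "mi" already present; 2 new (d, e)
  "pa" → 2 new (p, a)
  "migal" → prefix "mi" already present; 3 new (g, a, l)
  "dorrun" → 6 new (d, o, r, r, u, n)
Total nodes = 5 + 6 + 2 + 2 + 3 + 6 = 24

24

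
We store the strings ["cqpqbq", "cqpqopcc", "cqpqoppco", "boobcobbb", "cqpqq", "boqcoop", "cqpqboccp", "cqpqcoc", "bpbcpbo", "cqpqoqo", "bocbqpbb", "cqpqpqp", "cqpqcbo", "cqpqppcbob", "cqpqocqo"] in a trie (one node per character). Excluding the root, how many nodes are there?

62

Count nodes per top-level branch (shared prefixes stored once):
  'b'-branch (bocbqpbb, boobcobbb, boqcoop, bpbcpbo): 26 nodes
  'c'-branch (cqpqboccp, cqpqbq, cqpqcbo, cqpqcoc, cqpqocqo, cqpqopcc, cqpqoppco, cqpqoqo, cqpqppcbob, cqpqpqp, cqpqq): 36 nodes
Sum: 62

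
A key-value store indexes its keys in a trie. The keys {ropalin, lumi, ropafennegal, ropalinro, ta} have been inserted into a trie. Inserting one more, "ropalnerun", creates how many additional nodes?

The longest prefix of "ropalnerun" already in the trie is "ropal" (length 5).
New nodes needed: |"ropalnerun"| − 5 = 10 − 5 = 5.

5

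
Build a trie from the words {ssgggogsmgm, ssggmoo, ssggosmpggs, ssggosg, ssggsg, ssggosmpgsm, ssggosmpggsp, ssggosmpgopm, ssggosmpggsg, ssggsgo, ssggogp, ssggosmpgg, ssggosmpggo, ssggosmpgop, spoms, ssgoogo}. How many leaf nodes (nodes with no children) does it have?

A leaf is a node with no children — equivalently, the end of a word that is not a proper prefix of any other stored word.
Those words: "spoms", "ssgggogsmgm", "ssggmoo", "ssggogp", "ssggosg", "ssggosmpggo", "ssggosmpggsg", "ssggosmpggsp", "ssggosmpgopm", "ssggosmpgsm", "ssggsgo", "ssgoogo"
Leaf count: 12

12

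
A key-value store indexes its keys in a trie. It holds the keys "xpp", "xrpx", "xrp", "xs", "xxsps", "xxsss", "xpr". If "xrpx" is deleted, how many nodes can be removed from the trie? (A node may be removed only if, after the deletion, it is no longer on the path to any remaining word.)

1

A node on "xrpx"'s path can go only if nothing else ends at it or branches off below it.
The suffix "x" (1 node) is used only by "xrpx"; "xrp" is itself a stored word, so pruning stops there.
Nodes removed: 1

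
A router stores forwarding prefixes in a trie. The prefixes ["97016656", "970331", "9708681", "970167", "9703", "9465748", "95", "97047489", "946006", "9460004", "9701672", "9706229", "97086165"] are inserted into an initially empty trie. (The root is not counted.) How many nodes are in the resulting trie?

Insert word by word; a character creates a node only if that edge doesn't already exist:
  "97016656" → 8 new (9, 7, 0, 1, 6, 6, 5, 6)
  "970331" → prefix "970" already present; 3 new (3, 3, 1)
  "9708681" → prefix "970" already present; 4 new (8, 6, 8, 1)
  "970167" → prefix "97016" already present; 1 new (7)
  "9703" → prefix "9703" already present; 0 new (none)
  "9465748" → prefix "9" already present; 6 new (4, 6, 5, 7, 4, 8)
  "95" → prefix "9" already present; 1 new (5)
  "97047489" → prefix "970" already present; 5 new (4, 7, 4, 8, 9)
  "946006" → prefix "946" already present; 3 new (0, 0, 6)
  "9460004" → prefix "94600" already present; 2 new (0, 4)
  "9701672" → prefix "970167" already present; 1 new (2)
  "9706229" → prefix "970" already present; 4 new (6, 2, 2, 9)
  "97086165" → prefix "97086" already present; 3 new (1, 6, 5)
Total nodes = 8 + 3 + 4 + 1 + 0 + 6 + 1 + 5 + 3 + 2 + 1 + 4 + 3 = 41

41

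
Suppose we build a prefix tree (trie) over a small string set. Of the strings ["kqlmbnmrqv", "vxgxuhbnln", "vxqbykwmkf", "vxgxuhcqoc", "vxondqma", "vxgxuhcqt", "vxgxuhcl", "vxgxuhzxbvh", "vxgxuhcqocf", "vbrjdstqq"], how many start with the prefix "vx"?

Filter for entries beginning with "vx":
Matches: "vxgxuhbnln", "vxgxuhcl", "vxgxuhcqoc", "vxgxuhcqocf", "vxgxuhcqt", "vxgxuhzxbvh", "vxondqma", "vxqbykwmkf"
Count: 8

8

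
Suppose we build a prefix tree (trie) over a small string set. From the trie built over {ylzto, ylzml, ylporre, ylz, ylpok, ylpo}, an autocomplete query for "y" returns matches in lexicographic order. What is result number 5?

Words with prefix "y", in lexicographic order: "ylpo", "ylpok", "ylporre", "ylz", "ylzml", "ylzto"
The 5th is ylzml.

ylzml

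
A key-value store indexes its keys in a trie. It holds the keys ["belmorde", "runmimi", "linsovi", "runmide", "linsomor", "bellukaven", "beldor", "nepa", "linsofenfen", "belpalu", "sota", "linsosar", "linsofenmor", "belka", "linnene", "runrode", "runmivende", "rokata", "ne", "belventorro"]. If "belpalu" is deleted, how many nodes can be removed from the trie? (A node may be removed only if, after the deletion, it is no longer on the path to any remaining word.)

Walk "belpalu" from the leaf back toward the root, removing each node that no remaining word uses.
The suffix "palu" (4 nodes) is used only by "belpalu"; the node for "bel" still has the child "m", so pruning stops there.
Nodes removed: 4

4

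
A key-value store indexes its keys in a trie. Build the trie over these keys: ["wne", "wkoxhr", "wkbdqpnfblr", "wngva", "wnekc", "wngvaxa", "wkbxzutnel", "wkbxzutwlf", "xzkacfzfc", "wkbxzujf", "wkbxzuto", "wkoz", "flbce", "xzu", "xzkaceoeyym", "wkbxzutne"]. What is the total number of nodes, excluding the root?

Trace insertions, counting only characters that open a new branch:
  "wne" → 3 new (w, n, e)
  "wkoxhr" → prefix "w" already present; 5 new (k, o, x, h, r)
  "wkbdqpnfblr" → prefix "wk" already present; 9 new (b, d, q, p, n, f, b, l, r)
  "wngva" → prefix "wn" already present; 3 new (g, v, a)
  "wnekc" → prefix "wne" already present; 2 new (k, c)
  "wngvaxa" → prefix "wngva" already present; 2 new (x, a)
  "wkbxzutnel" → prefix "wkb" already present; 7 new (x, z, u, t, n, e, l)
  "wkbxzutwlf" → prefix "wkbxzut" already present; 3 new (w, l, f)
  "xzkacfzfc" → 9 new (x, z, k, a, c, f, z, f, c)
  "wkbxzujf" → prefix "wkbxzu" already present; 2 new (j, f)
  "wkbxzuto" → prefix "wkbxzut" already present; 1 new (o)
  "wkoz" → prefix "wko" already present; 1 new (z)
  "flbce" → 5 new (f, l, b, c, e)
  "xzu" → prefix "xz" already present; 1 new (u)
  "xzkaceoeyym" → prefix "xzkac" already present; 6 new (e, o, e, y, y, m)
  "wkbxzutne" → prefix "wkbxzutne" already present; 0 new (none)
Total nodes = 3 + 5 + 9 + 3 + 2 + 2 + 7 + 3 + 9 + 2 + 1 + 1 + 5 + 1 + 6 + 0 = 59

59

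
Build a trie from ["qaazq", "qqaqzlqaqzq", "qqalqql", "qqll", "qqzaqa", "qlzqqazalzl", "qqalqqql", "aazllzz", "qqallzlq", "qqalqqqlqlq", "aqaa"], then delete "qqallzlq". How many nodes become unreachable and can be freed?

A node on "qqallzlq"'s path can go only if nothing else ends at it or branches off below it.
The suffix "lzlq" (4 nodes) is used only by "qqallzlq"; the node for "qqal" still has the child "q", so pruning stops there.
Nodes removed: 4

4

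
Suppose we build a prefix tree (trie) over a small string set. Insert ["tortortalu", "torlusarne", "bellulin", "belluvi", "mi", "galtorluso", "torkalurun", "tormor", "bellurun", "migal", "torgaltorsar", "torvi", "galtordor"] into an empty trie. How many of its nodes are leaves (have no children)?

Leaves are exactly the stored words that no other stored word extends.
Those words: "bellulin", "bellurun", "belluvi", "galtordor", "galtorluso", "migal", "torgaltorsar", "torkalurun", "torlusarne", "tormor", "tortortalu", "torvi"
Leaf count: 12

12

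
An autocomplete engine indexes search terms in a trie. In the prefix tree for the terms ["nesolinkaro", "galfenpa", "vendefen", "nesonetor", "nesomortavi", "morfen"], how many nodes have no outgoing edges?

Leaves are exactly the stored words that no other stored word extends.
Those words: "galfenpa", "morfen", "nesolinkaro", "nesomortavi", "nesonetor", "vendefen"
Leaf count: 6

6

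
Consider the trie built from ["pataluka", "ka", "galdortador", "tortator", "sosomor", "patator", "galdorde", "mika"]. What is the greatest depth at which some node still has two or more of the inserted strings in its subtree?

6

Look for the deepest trie node that still has at least two words in its subtree.
"galdorde" and "galdortador" agree on "galdor" (6 characters) before diverging; nothing deeper is shared.
Longest shared-prefix length: 6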